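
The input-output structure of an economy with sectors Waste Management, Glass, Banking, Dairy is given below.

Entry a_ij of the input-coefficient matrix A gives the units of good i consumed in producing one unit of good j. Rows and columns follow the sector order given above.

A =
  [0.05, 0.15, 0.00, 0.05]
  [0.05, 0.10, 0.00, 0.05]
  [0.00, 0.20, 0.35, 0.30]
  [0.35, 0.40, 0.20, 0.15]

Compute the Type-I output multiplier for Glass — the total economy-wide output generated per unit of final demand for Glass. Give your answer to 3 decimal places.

m_G = 2.951

I − A =
  [   0.95    -0.15     0.00    -0.05]
  [  -0.05     0.90     0.00    -0.05]
  [   0.00    -0.20     0.65    -0.30]
  [  -0.35    -0.40    -0.20     0.85]
Compute the cofactors C_ij = (−1)^(i+j)·(3×3 minor ij) of I−A; the adjugate is their transpose:
adj(I−A) = Cᵀ =
  [ 0.428250   0.088875   0.010500   0.034125]
  [ 0.036000   0.456500   0.010000   0.032500]
  [ 0.112500   0.287750   0.682000   0.264250]
  [ 0.219750   0.319125   0.169500   0.550875]
det(I−A) = Σ_j (I−A)_1j·C_1j = (0.95)(0.428250) + (-0.15)(0.036000) + (0.00)(0.112500) + (-0.05)(0.219750) = 0.39045
(I − A)⁻¹ = adj(I−A) / det(I−A) ≈
  [   1.0968     0.2276     0.0269     0.0874]
  [   0.0922     1.1692     0.0256     0.0832]
  [   0.2881     0.7370     1.7467     0.6768]
  [   0.5628     0.8173     0.4341     1.4109]
The output multiplier for sector j is the column-j sum of the Leontief inverse (I − A)⁻¹ = adj(I−A) / det(I−A).
Column G of adj(I−A): (0.088875, 0.456500, 0.287750, 0.319125); det(I−A) = 0.39045.
m_G = (0.088875 + 0.456500 + 0.287750 + 0.319125) / 0.39045 = 1.15225 / 0.39045 ≈ 2.951.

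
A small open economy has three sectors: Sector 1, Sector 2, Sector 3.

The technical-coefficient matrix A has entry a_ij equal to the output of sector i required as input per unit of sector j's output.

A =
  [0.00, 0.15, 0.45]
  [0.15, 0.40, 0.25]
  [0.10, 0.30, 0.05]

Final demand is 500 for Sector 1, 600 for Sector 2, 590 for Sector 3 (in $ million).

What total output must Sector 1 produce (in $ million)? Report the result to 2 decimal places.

x_1 = 1408.87

I − A =
  [   1.00    -0.15    -0.45]
  [  -0.15     0.60    -0.25]
  [  -0.10    -0.30     0.95]
Cofactors of I−A, C_ij = (−1)^(i+j)·(minor ij) (rows/columns in the sector order above):
  C_11 = (0.60)(0.95) − (-0.25)(-0.30) = 0.4950
  C_12 = −[(-0.15)(0.95) − (-0.25)(-0.10)] = 0.1675
  C_13 = (-0.15)(-0.30) − (0.60)(-0.10) = 0.1050
  C_21 = −[(-0.15)(0.95) − (-0.45)(-0.30)] = 0.2775
  C_22 = (1.00)(0.95) − (-0.45)(-0.10) = 0.9050
  C_23 = −[(1.00)(-0.30) − (-0.15)(-0.10)] = 0.3150
  C_31 = (-0.15)(-0.25) − (-0.45)(0.60) = 0.3075
  C_32 = −[(1.00)(-0.25) − (-0.45)(-0.15)] = 0.3175
  C_33 = (1.00)(0.60) − (-0.15)(-0.15) = 0.5775
det(I−A) = Σ_j (I−A)_1j·C_1j = (1.00)(0.4950) + (-0.15)(0.1675) + (-0.45)(0.1050) = 0.422625
adj(I−A) = Cᵀ =
  [ 0.4950   0.2775   0.3075]
  [ 0.1675   0.9050   0.3175]
  [ 0.1050   0.3150   0.5775]
(I − A)⁻¹ = adj(I−A) / det(I−A) ≈
  [   1.1713     0.6566     0.7276]
  [   0.3963     2.1414     0.7513]
  [   0.2484     0.7453     1.3665]
x = (I − A)⁻¹ d = adj(I−A)·d / det(I−A), with det(I−A) = 0.422625:
  x_1 = (0.4950·500 + 0.2775·600 + 0.3075·590) / 0.422625 = 595.425 / 0.422625 ≈ 1408.87
  x_2 = (0.1675·500 + 0.9050·600 + 0.3175·590) / 0.422625 = 814.075 / 0.422625 ≈ 1926.23
  x_3 = (0.1050·500 + 0.3150·600 + 0.5775·590) / 0.422625 = 582.225 / 0.422625 ≈ 1377.64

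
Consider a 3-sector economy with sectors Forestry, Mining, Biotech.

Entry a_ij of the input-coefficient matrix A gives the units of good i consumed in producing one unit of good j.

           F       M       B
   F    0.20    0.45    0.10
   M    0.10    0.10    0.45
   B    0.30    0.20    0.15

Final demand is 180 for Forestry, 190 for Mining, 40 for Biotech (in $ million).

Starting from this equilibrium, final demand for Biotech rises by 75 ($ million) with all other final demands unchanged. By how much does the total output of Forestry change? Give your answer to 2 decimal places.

I − A =
  [   0.80    -0.45    -0.10]
  [  -0.10     0.90    -0.45]
  [  -0.30    -0.20     0.85]
Cofactors of I−A, C_ij = (−1)^(i+j)·(minor ij) (rows/columns in the sector order above):
  C_11 = (0.90)(0.85) − (-0.45)(-0.20) = 0.6750
  C_12 = −[(-0.10)(0.85) − (-0.45)(-0.30)] = 0.2200
  C_13 = (-0.10)(-0.20) − (0.90)(-0.30) = 0.2900
  C_21 = −[(-0.45)(0.85) − (-0.10)(-0.20)] = 0.4025
  C_22 = (0.80)(0.85) − (-0.10)(-0.30) = 0.6500
  C_23 = −[(0.80)(-0.20) − (-0.45)(-0.30)] = 0.2950
  C_31 = (-0.45)(-0.45) − (-0.10)(0.90) = 0.2925
  C_32 = −[(0.80)(-0.45) − (-0.10)(-0.10)] = 0.3700
  C_33 = (0.80)(0.90) − (-0.45)(-0.10) = 0.6750
det(I−A) = Σ_j (I−A)_1j·C_1j = (0.80)(0.6750) + (-0.45)(0.2200) + (-0.10)(0.2900) = 0.4120
adj(I−A) = Cᵀ =
  [ 0.6750   0.4025   0.2925]
  [ 0.2200   0.6500   0.3700]
  [ 0.2900   0.2950   0.6750]
(I − A)⁻¹ = adj(I−A) / det(I−A) ≈
  [   1.6383     0.9769     0.7100]
  [   0.5340     1.5777     0.8981]
  [   0.7039     0.7160     1.6383]
Δx = (I − A)⁻¹ Δd with Δd having +75 in the Biotech component and 0 elsewhere.
So Δx_F = L_FB · (+75), where L_FB = adj(I−A)_FB / det(I−A) = 0.2925 / 0.4120.
Δx_F = 0.2925 × (+75) / 0.4120 = 21.9375 / 0.4120 ≈ 53.25.

Δx_F = 53.25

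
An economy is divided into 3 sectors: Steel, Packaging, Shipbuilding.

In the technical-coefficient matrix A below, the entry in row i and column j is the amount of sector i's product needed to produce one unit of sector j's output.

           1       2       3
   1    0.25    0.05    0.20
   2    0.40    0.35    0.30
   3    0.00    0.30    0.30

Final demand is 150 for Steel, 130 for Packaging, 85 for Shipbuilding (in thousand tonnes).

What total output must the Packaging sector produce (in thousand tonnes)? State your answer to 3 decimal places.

x_2 = 577.625

I − A =
  [   0.75    -0.05    -0.20]
  [  -0.40     0.65    -0.30]
  [   0.00    -0.30     0.70]
Cofactors of I−A, C_ij = (−1)^(i+j)·(minor ij) (rows/columns in the sector order above):
  C_11 = (0.65)(0.70) − (-0.30)(-0.30) = 0.3650
  C_12 = −[(-0.40)(0.70) − (-0.30)(0.00)] = 0.2800
  C_13 = (-0.40)(-0.30) − (0.65)(0.00) = 0.1200
  C_21 = −[(-0.05)(0.70) − (-0.20)(-0.30)] = 0.0950
  C_22 = (0.75)(0.70) − (-0.20)(0.00) = 0.5250
  C_23 = −[(0.75)(-0.30) − (-0.05)(0.00)] = 0.2250
  C_31 = (-0.05)(-0.30) − (-0.20)(0.65) = 0.1450
  C_32 = −[(0.75)(-0.30) − (-0.20)(-0.40)] = 0.3050
  C_33 = (0.75)(0.65) − (-0.05)(-0.40) = 0.4675
det(I−A) = Σ_j (I−A)_1j·C_1j = (0.75)(0.3650) + (-0.05)(0.2800) + (-0.20)(0.1200) = 0.23575
adj(I−A) = Cᵀ =
  [ 0.3650   0.0950   0.1450]
  [ 0.2800   0.5250   0.3050]
  [ 0.1200   0.2250   0.4675]
(I − A)⁻¹ = adj(I−A) / det(I−A) ≈
  [   1.5483     0.4030     0.6151]
  [   1.1877     2.2269     1.2937]
  [   0.5090     0.9544     1.9830]
x = (I − A)⁻¹ d = adj(I−A)·d / det(I−A), with det(I−A) = 0.23575:
  x_1 = (0.3650·150 + 0.0950·130 + 0.1450·85) / 0.23575 = 79.425 / 0.23575 ≈ 336.903
  x_2 = (0.2800·150 + 0.5250·130 + 0.3050·85) / 0.23575 = 136.175 / 0.23575 ≈ 577.625
  x_3 = (0.1200·150 + 0.2250·130 + 0.4675·85) / 0.23575 = 86.9875 / 0.23575 ≈ 368.982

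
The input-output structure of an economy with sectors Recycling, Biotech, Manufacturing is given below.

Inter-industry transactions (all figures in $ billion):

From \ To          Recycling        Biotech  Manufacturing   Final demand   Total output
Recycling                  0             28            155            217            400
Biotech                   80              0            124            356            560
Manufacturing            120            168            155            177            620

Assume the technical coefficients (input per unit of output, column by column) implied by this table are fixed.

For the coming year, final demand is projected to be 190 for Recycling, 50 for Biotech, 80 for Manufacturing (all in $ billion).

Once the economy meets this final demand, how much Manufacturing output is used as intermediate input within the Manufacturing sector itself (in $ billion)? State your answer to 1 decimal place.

Technical coefficients a_ij = z_ij / X_j:
  a_11 = 0/400 = 0.00, a_21 = 80/400 = 0.20, a_31 = 120/400 = 0.30
  a_12 = 28/560 = 0.05, a_22 = 0/560 = 0.00, a_32 = 168/560 = 0.30
  a_13 = 155/620 = 0.25, a_23 = 124/620 = 0.20, a_33 = 155/620 = 0.25
I − A =
  [   1.00    -0.05    -0.25]
  [  -0.20     1.00    -0.20]
  [  -0.30    -0.30     0.75]
Cofactors of I−A, C_ij = (−1)^(i+j)·(minor ij) (rows/columns in the sector order above):
  C_11 = (1.00)(0.75) − (-0.20)(-0.30) = 0.6900
  C_12 = −[(-0.20)(0.75) − (-0.20)(-0.30)] = 0.2100
  C_13 = (-0.20)(-0.30) − (1.00)(-0.30) = 0.3600
  C_21 = −[(-0.05)(0.75) − (-0.25)(-0.30)] = 0.1125
  C_22 = (1.00)(0.75) − (-0.25)(-0.30) = 0.6750
  C_23 = −[(1.00)(-0.30) − (-0.05)(-0.30)] = 0.3150
  C_31 = (-0.05)(-0.20) − (-0.25)(1.00) = 0.2600
  C_32 = −[(1.00)(-0.20) − (-0.25)(-0.20)] = 0.2500
  C_33 = (1.00)(1.00) − (-0.05)(-0.20) = 0.9900
det(I−A) = Σ_j (I−A)_1j·C_1j = (1.00)(0.6900) + (-0.05)(0.2100) + (-0.25)(0.3600) = 0.5895
adj(I−A) = Cᵀ =
  [ 0.6900   0.1125   0.2600]
  [ 0.2100   0.6750   0.2500]
  [ 0.3600   0.3150   0.9900]
(I − A)⁻¹ = adj(I−A) / det(I−A) ≈
  [   1.1705     0.1908     0.4411]
  [   0.3562     1.1450     0.4241]
  [   0.6107     0.5344     1.6794]
First solve x = (I − A)⁻¹ d = adj(I−A)·d / det(I−A); in particular x_3 = (0.3600·190 + 0.3150·50 + 0.9900·80) / 0.5895 = 163.35 / 0.5895 ≈ 277.099.
Intermediate flow from 3 to 3: z_33 = a_33 · x_3 = 0.25 × 163.35 / 0.5895 = 40.8375 / 0.5895 ≈ 69.3.

z_33 = 69.3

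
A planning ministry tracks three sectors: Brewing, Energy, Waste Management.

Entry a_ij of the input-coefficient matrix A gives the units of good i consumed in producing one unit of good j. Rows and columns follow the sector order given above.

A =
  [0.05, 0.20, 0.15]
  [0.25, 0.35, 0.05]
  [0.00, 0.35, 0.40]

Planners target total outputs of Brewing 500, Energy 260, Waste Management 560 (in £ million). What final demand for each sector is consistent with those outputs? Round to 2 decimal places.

I − A =
  [   0.95    -0.20    -0.15]
  [  -0.25     0.65    -0.05]
  [   0.00    -0.35     0.60]
d = (I − A) x:
  d_B = (+0.95)·500 + (-0.20)·260 + (-0.15)·560 = 339.00
  d_E = (-0.25)·500 + (+0.65)·260 + (-0.05)·560 = 16.00
  d_W = (+0.00)·500 + (-0.35)·260 + (+0.60)·560 = 245.00

d_B = 339.00, d_E = 16.00, d_W = 245.00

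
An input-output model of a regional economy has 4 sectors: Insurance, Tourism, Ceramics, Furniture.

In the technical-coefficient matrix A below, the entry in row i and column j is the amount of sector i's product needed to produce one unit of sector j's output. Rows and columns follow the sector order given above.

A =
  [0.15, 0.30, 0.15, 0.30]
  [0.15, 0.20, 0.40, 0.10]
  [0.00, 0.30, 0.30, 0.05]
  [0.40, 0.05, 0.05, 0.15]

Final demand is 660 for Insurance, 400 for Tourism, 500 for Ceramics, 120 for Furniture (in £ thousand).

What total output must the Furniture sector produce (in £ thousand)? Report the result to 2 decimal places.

x_F = 1400.51

I − A =
  [   0.85    -0.30    -0.15    -0.30]
  [  -0.15     0.80    -0.40    -0.10]
  [   0.00    -0.30     0.70    -0.05]
  [  -0.40    -0.05    -0.05     0.85]
Compute the cofactors C_ij = (−1)^(i+j)·(3×3 minor ij) of I−A; the adjugate is their transpose:
adj(I−A) = Cᵀ =
  [ 0.366000   0.231375   0.222750   0.169500]
  [ 0.124875   0.416625   0.272625   0.109125]
  [ 0.066625   0.188875   0.425250   0.070750]
  [ 0.183500   0.144500   0.145875   0.335750]
det(I−A) = Σ_j (I−A)_1j·C_1j = (0.85)(0.366000) + (-0.30)(0.124875) + (-0.15)(0.066625) + (-0.30)(0.183500) = 0.20859375
(I − A)⁻¹ = adj(I−A) / det(I−A) ≈
  [   1.7546     1.1092     1.0679     0.8126]
  [   0.5987     1.9973     1.3070     0.5231]
  [   0.3194     0.9055     2.0387     0.3392]
  [   0.8797     0.6927     0.6993     1.6096]
x = (I − A)⁻¹ d = adj(I−A)·d / det(I−A), with det(I−A) = 0.20859375:
  x_I = (0.366000·660 + 0.231375·400 + 0.222750·500 + 0.169500·120) / 0.20859375 = 465.825 / 0.20859375 ≈ 2233.17
  x_T = (0.124875·660 + 0.416625·400 + 0.272625·500 + 0.109125·120) / 0.20859375 = 398.475 / 0.20859375 ≈ 1910.29
  x_C = (0.066625·660 + 0.188875·400 + 0.425250·500 + 0.070750·120) / 0.20859375 = 340.6375 / 0.20859375 ≈ 1633.02
  x_F = (0.183500·660 + 0.144500·400 + 0.145875·500 + 0.335750·120) / 0.20859375 = 292.1375 / 0.20859375 ≈ 1400.51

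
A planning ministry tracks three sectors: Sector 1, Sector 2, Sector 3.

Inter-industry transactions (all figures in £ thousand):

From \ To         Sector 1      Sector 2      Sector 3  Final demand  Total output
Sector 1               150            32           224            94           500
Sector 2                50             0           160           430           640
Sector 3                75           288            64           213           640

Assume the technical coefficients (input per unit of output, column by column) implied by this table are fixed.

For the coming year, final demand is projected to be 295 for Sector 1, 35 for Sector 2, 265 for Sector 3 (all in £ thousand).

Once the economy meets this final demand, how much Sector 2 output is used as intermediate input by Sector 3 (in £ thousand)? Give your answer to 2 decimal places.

z_23 = 132.70

Technical coefficients a_ij = z_ij / X_j:
  a_11 = 150/500 = 0.30, a_21 = 50/500 = 0.10, a_31 = 75/500 = 0.15
  a_12 = 32/640 = 0.05, a_22 = 0/640 = 0.00, a_32 = 288/640 = 0.45
  a_13 = 224/640 = 0.35, a_23 = 160/640 = 0.25, a_33 = 64/640 = 0.10
I − A =
  [   0.70    -0.05    -0.35]
  [  -0.10     1.00    -0.25]
  [  -0.15    -0.45     0.90]
Cofactors of I−A, C_ij = (−1)^(i+j)·(minor ij) (rows/columns in the sector order above):
  C_11 = (1.00)(0.90) − (-0.25)(-0.45) = 0.7875
  C_12 = −[(-0.10)(0.90) − (-0.25)(-0.15)] = 0.1275
  C_13 = (-0.10)(-0.45) − (1.00)(-0.15) = 0.1950
  C_21 = −[(-0.05)(0.90) − (-0.35)(-0.45)] = 0.2025
  C_22 = (0.70)(0.90) − (-0.35)(-0.15) = 0.5775
  C_23 = −[(0.70)(-0.45) − (-0.05)(-0.15)] = 0.3225
  C_31 = (-0.05)(-0.25) − (-0.35)(1.00) = 0.3625
  C_32 = −[(0.70)(-0.25) − (-0.35)(-0.10)] = 0.2100
  C_33 = (0.70)(1.00) − (-0.05)(-0.10) = 0.6950
det(I−A) = Σ_j (I−A)_1j·C_1j = (0.70)(0.7875) + (-0.05)(0.1275) + (-0.35)(0.1950) = 0.476625
adj(I−A) = Cᵀ =
  [ 0.7875   0.2025   0.3625]
  [ 0.1275   0.5775   0.2100]
  [ 0.1950   0.3225   0.6950]
(I − A)⁻¹ = adj(I−A) / det(I−A) ≈
  [   1.6522     0.4249     0.7606]
  [   0.2675     1.2116     0.4406]
  [   0.4091     0.6766     1.4582]
First solve x = (I − A)⁻¹ d = adj(I−A)·d / det(I−A); in particular x_3 = (0.1950·295 + 0.3225·35 + 0.6950·265) / 0.476625 = 252.9875 / 0.476625 ≈ 530.7894.
Intermediate flow from 2 to 3: z_23 = a_23 · x_3 = 0.25 × 252.9875 / 0.476625 = 63.246875 / 0.476625 ≈ 132.70.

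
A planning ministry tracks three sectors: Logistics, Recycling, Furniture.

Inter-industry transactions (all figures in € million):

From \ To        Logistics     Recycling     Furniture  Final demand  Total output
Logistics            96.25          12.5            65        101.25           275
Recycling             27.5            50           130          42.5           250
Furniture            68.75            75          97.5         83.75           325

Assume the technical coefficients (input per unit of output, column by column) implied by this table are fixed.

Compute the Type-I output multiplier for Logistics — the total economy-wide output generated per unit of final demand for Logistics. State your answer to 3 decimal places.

Technical coefficients a_ij = z_ij / X_j:
  a_11 = 96.25/275 = 0.35, a_21 = 27.5/275 = 0.10, a_31 = 68.75/275 = 0.25
  a_12 = 12.5/250 = 0.05, a_22 = 50/250 = 0.20, a_32 = 75/250 = 0.30
  a_13 = 65/325 = 0.20, a_23 = 130/325 = 0.40, a_33 = 97.5/325 = 0.30
I − A =
  [   0.65    -0.05    -0.20]
  [  -0.10     0.80    -0.40]
  [  -0.25    -0.30     0.70]
Cofactors of I−A, C_ij = (−1)^(i+j)·(minor ij) (rows/columns in the sector order above):
  C_11 = (0.80)(0.70) − (-0.40)(-0.30) = 0.4400
  C_12 = −[(-0.10)(0.70) − (-0.40)(-0.25)] = 0.1700
  C_13 = (-0.10)(-0.30) − (0.80)(-0.25) = 0.2300
  C_21 = −[(-0.05)(0.70) − (-0.20)(-0.30)] = 0.0950
  C_22 = (0.65)(0.70) − (-0.20)(-0.25) = 0.4050
  C_23 = −[(0.65)(-0.30) − (-0.05)(-0.25)] = 0.2075
  C_31 = (-0.05)(-0.40) − (-0.20)(0.80) = 0.1800
  C_32 = −[(0.65)(-0.40) − (-0.20)(-0.10)] = 0.2800
  C_33 = (0.65)(0.80) − (-0.05)(-0.10) = 0.5150
det(I−A) = Σ_j (I−A)_1j·C_1j = (0.65)(0.4400) + (-0.05)(0.1700) + (-0.20)(0.2300) = 0.2315
adj(I−A) = Cᵀ =
  [ 0.4400   0.0950   0.1800]
  [ 0.1700   0.4050   0.2800]
  [ 0.2300   0.2075   0.5150]
(I − A)⁻¹ = adj(I−A) / det(I−A) ≈
  [   1.9006     0.4104     0.7775]
  [   0.7343     1.7495     1.2095]
  [   0.9935     0.8963     2.2246]
The output multiplier for sector j is the column-j sum of the Leontief inverse (I − A)⁻¹ = adj(I−A) / det(I−A).
Column 1 of adj(I−A): (0.4400, 0.1700, 0.2300); det(I−A) = 0.2315.
m_1 = (0.4400 + 0.1700 + 0.2300) / 0.2315 = 0.84 / 0.2315 ≈ 3.629.

m_1 = 3.629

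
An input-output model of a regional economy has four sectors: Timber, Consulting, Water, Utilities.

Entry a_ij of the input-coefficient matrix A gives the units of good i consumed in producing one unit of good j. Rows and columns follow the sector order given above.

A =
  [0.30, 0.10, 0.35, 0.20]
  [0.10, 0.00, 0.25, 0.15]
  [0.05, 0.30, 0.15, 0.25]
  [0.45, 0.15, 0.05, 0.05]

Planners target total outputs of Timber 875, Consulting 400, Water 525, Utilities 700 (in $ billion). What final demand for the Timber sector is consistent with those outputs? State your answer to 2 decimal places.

d_T = 248.75

I − A =
  [   0.70    -0.10    -0.35    -0.20]
  [  -0.10     1.00    -0.25    -0.15]
  [  -0.05    -0.30     0.85    -0.25]
  [  -0.45    -0.15    -0.05     0.95]
d = (I − A) x:
  d_T = (+0.70)·875 + (-0.10)·400 + (-0.35)·525 + (-0.20)·700 = 248.75
  d_C = (-0.10)·875 + (+1.00)·400 + (-0.25)·525 + (-0.15)·700 = 76.25
  d_W = (-0.05)·875 + (-0.30)·400 + (+0.85)·525 + (-0.25)·700 = 107.50
  d_U = (-0.45)·875 + (-0.15)·400 + (-0.05)·525 + (+0.95)·700 = 185.00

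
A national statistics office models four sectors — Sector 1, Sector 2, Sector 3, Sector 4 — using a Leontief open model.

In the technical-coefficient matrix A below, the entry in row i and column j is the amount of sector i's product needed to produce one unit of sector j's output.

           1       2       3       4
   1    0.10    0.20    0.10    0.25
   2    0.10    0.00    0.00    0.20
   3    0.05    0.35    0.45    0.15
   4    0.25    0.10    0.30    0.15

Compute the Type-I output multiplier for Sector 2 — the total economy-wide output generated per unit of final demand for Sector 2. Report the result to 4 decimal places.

I − A =
  [   0.90    -0.20    -0.10    -0.25]
  [  -0.10     1.00     0.00    -0.20]
  [  -0.05    -0.35     0.55    -0.15]
  [  -0.25    -0.10    -0.30     0.85]
Compute the cofactors C_ij = (−1)^(i+j)·(3×3 minor ij) of I−A; the adjugate is their transpose:
adj(I−A) = Cᵀ =
  [ 0.390500   0.155750   0.170000   0.181500]
  [ 0.072750   0.334125   0.075000   0.113250]
  [ 0.127750   0.276625   0.655000   0.218250]
  [ 0.168500   0.182750   0.290000   0.475500]
det(I−A) = Σ_j (I−A)_1j·C_1j = (0.90)(0.390500) + (-0.20)(0.072750) + (-0.10)(0.127750) + (-0.25)(0.168500) = 0.2820
(I − A)⁻¹ = adj(I−A) / det(I−A) ≈
  [   1.38475     0.55230     0.60284     0.64362]
  [   0.25798     1.18484     0.26596     0.40160]
  [   0.45301     0.98094     2.32270     0.77394]
  [   0.59752     0.64805     1.02837     1.68617]
The output multiplier for sector j is the column-j sum of the Leontief inverse (I − A)⁻¹ = adj(I−A) / det(I−A).
Column 2 of adj(I−A): (0.155750, 0.334125, 0.276625, 0.182750); det(I−A) = 0.2820.
m_2 = (0.155750 + 0.334125 + 0.276625 + 0.182750) / 0.2820 = 0.94925 / 0.2820 ≈ 3.3661.

m_2 = 3.3661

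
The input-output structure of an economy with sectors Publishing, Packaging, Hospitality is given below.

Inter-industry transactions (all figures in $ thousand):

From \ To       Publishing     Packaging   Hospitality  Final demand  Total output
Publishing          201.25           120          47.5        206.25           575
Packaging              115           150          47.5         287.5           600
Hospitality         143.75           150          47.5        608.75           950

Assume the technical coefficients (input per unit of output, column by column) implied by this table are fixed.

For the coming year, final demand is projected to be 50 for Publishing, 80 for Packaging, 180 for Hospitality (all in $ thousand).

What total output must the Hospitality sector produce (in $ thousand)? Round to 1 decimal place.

x_3 = 271.8

Technical coefficients a_ij = z_ij / X_j:
  a_11 = 201.25/575 = 0.35, a_21 = 115/575 = 0.20, a_31 = 143.75/575 = 0.25
  a_12 = 120/600 = 0.20, a_22 = 150/600 = 0.25, a_32 = 150/600 = 0.25
  a_13 = 47.5/950 = 0.05, a_23 = 47.5/950 = 0.05, a_33 = 47.5/950 = 0.05
I − A =
  [   0.65    -0.20    -0.05]
  [  -0.20     0.75    -0.05]
  [  -0.25    -0.25     0.95]
Cofactors of I−A, C_ij = (−1)^(i+j)·(minor ij) (rows/columns in the sector order above):
  C_11 = (0.75)(0.95) − (-0.05)(-0.25) = 0.7000
  C_12 = −[(-0.20)(0.95) − (-0.05)(-0.25)] = 0.2025
  C_13 = (-0.20)(-0.25) − (0.75)(-0.25) = 0.2375
  C_21 = −[(-0.20)(0.95) − (-0.05)(-0.25)] = 0.2025
  C_22 = (0.65)(0.95) − (-0.05)(-0.25) = 0.6050
  C_23 = −[(0.65)(-0.25) − (-0.20)(-0.25)] = 0.2125
  C_31 = (-0.20)(-0.05) − (-0.05)(0.75) = 0.0475
  C_32 = −[(0.65)(-0.05) − (-0.05)(-0.20)] = 0.0425
  C_33 = (0.65)(0.75) − (-0.20)(-0.20) = 0.4475
det(I−A) = Σ_j (I−A)_1j·C_1j = (0.65)(0.7000) + (-0.20)(0.2025) + (-0.05)(0.2375) = 0.402625
adj(I−A) = Cᵀ =
  [ 0.7000   0.2025   0.0475]
  [ 0.2025   0.6050   0.0425]
  [ 0.2375   0.2125   0.4475]
(I − A)⁻¹ = adj(I−A) / det(I−A) ≈
  [   1.7386     0.5029     0.1180]
  [   0.5029     1.5026     0.1056]
  [   0.5899     0.5278     1.1115]
x = (I − A)⁻¹ d = adj(I−A)·d / det(I−A), with det(I−A) = 0.402625:
  x_1 = (0.7000·50 + 0.2025·80 + 0.0475·180) / 0.402625 = 59.75 / 0.402625 ≈ 148.4
  x_2 = (0.2025·50 + 0.6050·80 + 0.0425·180) / 0.402625 = 66.175 / 0.402625 ≈ 164.4
  x_3 = (0.2375·50 + 0.2125·80 + 0.4475·180) / 0.402625 = 109.425 / 0.402625 ≈ 271.8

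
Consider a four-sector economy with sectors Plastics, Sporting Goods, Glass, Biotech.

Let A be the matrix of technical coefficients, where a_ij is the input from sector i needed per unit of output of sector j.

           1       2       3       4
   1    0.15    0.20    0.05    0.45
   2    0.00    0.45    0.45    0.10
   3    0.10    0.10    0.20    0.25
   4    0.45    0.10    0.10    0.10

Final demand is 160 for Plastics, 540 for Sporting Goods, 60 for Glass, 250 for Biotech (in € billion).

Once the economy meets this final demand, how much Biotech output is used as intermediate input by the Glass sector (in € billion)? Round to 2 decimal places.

z_43 = 88.98

I − A =
  [   0.85    -0.20    -0.05    -0.45]
  [   0.00     0.55    -0.45    -0.10]
  [  -0.10    -0.10     0.80    -0.25]
  [  -0.45    -0.10    -0.10     0.90]
Compute the cofactors C_ij = (−1)^(i+j)·(3×3 minor ij) of I−A; the adjugate is their transpose:
adj(I−A) = Cᵀ =
  [ 0.321500   0.185250   0.152250   0.223625]
  [ 0.128125   0.414125   0.263875   0.183375]
  [ 0.114875   0.122500   0.291875   0.152125]
  [ 0.187750   0.152250   0.137875   0.324000]
det(I−A) = Σ_j (I−A)_1j·C_1j = (0.85)(0.321500) + (-0.20)(0.128125) + (-0.05)(0.114875) + (-0.45)(0.187750) = 0.15741875
(I − A)⁻¹ = adj(I−A) / det(I−A) ≈
  [   2.0423     1.1768     0.9672     1.4206]
  [   0.8139     2.6307     1.6763     1.1649]
  [   0.7297     0.7782     1.8541     0.9664]
  [   1.1927     0.9672     0.8758     2.0582]
First solve x = (I − A)⁻¹ d = adj(I−A)·d / det(I−A); in particular x_3 = (0.114875·160 + 0.122500·540 + 0.291875·60 + 0.152125·250) / 0.15741875 = 140.07375 / 0.15741875 ≈ 889.8162.
Intermediate flow from 4 to 3: z_43 = a_43 · x_3 = 0.10 × 140.07375 / 0.15741875 = 14.007375 / 0.15741875 ≈ 88.98.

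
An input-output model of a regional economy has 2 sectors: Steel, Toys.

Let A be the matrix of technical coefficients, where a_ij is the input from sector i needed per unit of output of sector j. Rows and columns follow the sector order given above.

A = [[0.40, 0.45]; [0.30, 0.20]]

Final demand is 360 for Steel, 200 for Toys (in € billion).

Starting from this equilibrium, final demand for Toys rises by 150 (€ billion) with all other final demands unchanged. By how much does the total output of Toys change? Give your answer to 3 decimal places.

Δx_T = 260.870

I − A =
  [   0.60    -0.45]
  [  -0.30     0.80]
det(I−A) = (0.60)(0.80) − (-0.45)(-0.30) = 0.3450
adj(I−A) = [[0.80, 0.45], [0.30, 0.60]]
(I − A)⁻¹ = adj(I−A) / det(I−A) ≈
  [   2.3188     1.3043]
  [   0.8696     1.7391]
Δx = (I − A)⁻¹ Δd with Δd having +150 in the Toys component and 0 elsewhere.
So Δx_T = L_TT · (+150), where L_TT = adj(I−A)_TT / det(I−A) = 0.60 / 0.3450.
Δx_T = 0.60 × (+150) / 0.3450 = 90.00 / 0.3450 ≈ 260.870.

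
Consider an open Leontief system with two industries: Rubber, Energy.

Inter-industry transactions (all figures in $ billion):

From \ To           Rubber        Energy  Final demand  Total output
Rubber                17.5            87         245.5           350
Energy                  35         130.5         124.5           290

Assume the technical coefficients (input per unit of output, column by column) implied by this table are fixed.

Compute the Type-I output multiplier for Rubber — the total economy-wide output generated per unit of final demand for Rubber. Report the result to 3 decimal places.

Technical coefficients a_ij = z_ij / X_j:
  a_11 = 17.5/350 = 0.05, a_21 = 35/350 = 0.10
  a_12 = 87/290 = 0.30, a_22 = 130.5/290 = 0.45
I − A =
  [   0.95    -0.30]
  [  -0.10     0.55]
det(I−A) = (0.95)(0.55) − (-0.30)(-0.10) = 0.4925
adj(I−A) = [[0.55, 0.30], [0.10, 0.95]]
(I − A)⁻¹ = adj(I−A) / det(I−A) ≈
  [   1.1168     0.6091]
  [   0.2030     1.9289]
The output multiplier for sector j is the column-j sum of the Leontief inverse (I − A)⁻¹ = adj(I−A) / det(I−A).
Column 1 of adj(I−A): (0.55, 0.10); det(I−A) = 0.4925.
m_1 = (0.55 + 0.10) / 0.4925 = 0.65 / 0.4925 ≈ 1.320.

m_1 = 1.320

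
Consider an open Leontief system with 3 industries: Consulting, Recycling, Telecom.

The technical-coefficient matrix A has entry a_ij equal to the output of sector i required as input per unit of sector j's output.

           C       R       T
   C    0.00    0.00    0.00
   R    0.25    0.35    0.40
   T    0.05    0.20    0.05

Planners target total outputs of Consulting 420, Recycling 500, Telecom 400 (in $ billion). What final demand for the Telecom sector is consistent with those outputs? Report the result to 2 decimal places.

I − A =
  [   1.00     0.00     0.00]
  [  -0.25     0.65    -0.40]
  [  -0.05    -0.20     0.95]
d = (I − A) x:
  d_C = (+1.00)·420 + (+0.00)·500 + (+0.00)·400 = 420.00
  d_R = (-0.25)·420 + (+0.65)·500 + (-0.40)·400 = 60.00
  d_T = (-0.05)·420 + (-0.20)·500 + (+0.95)·400 = 259.00

d_T = 259.00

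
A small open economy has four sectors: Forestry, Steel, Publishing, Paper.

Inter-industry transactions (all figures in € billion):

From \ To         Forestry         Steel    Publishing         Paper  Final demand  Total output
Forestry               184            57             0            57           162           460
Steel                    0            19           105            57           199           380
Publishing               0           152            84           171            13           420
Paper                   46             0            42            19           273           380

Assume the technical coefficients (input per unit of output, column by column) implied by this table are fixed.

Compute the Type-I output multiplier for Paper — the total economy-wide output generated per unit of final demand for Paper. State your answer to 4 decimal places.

Technical coefficients a_ij = z_ij / X_j:
  a_11 = 184/460 = 0.40, a_21 = 0/460 = 0.00, a_31 = 0/460 = 0.00, a_41 = 46/460 = 0.10
  a_12 = 57/380 = 0.15, a_22 = 19/380 = 0.05, a_32 = 152/380 = 0.40, a_42 = 0/380 = 0.00
  a_13 = 0/420 = 0.00, a_23 = 105/420 = 0.25, a_33 = 84/420 = 0.20, a_43 = 42/420 = 0.10
  a_14 = 57/380 = 0.15, a_24 = 57/380 = 0.15, a_34 = 171/380 = 0.45, a_44 = 19/380 = 0.05
I − A =
  [   0.60    -0.15     0.00    -0.15]
  [   0.00     0.95    -0.25    -0.15]
  [   0.00    -0.40     0.80    -0.45]
  [  -0.10     0.00    -0.10     0.95]
Compute the cofactors C_ij = (−1)^(i+j)·(3×3 minor ij) of I−A; the adjugate is their transpose:
adj(I−A) = Cᵀ =
  [ 0.578250   0.113250   0.052125   0.133875]
  [ 0.023250   0.417000   0.147750   0.139500]
  [ 0.048750   0.228750   0.525000   0.292500]
  [ 0.066000   0.036000   0.060750   0.396000]
det(I−A) = Σ_j (I−A)_1j·C_1j = (0.60)(0.578250) + (-0.15)(0.023250) + (0.00)(0.048750) + (-0.15)(0.066000) = 0.3335625
(I − A)⁻¹ = adj(I−A) / det(I−A) ≈
  [   1.73356     0.33952     0.15627     0.40135]
  [   0.06970     1.25014     0.44295     0.41821]
  [   0.14615     0.68578     1.57392     0.87690]
  [   0.19786     0.10793     0.18212     1.18718]
The output multiplier for sector j is the column-j sum of the Leontief inverse (I − A)⁻¹ = adj(I−A) / det(I−A).
Column 4 of adj(I−A): (0.133875, 0.139500, 0.292500, 0.396000); det(I−A) = 0.3335625.
m_4 = (0.133875 + 0.139500 + 0.292500 + 0.396000) / 0.3335625 = 0.961875 / 0.3335625 ≈ 2.8836.

m_4 = 2.8836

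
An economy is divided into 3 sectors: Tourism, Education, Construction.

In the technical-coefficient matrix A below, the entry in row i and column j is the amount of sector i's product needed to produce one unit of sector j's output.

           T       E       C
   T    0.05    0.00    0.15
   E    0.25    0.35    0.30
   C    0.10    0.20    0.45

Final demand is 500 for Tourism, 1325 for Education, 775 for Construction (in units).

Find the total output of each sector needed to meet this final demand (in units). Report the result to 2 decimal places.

I − A =
  [   0.95     0.00    -0.15]
  [  -0.25     0.65    -0.30]
  [  -0.10    -0.20     0.55]
Cofactors of I−A, C_ij = (−1)^(i+j)·(minor ij) (rows/columns in the sector order above):
  C_11 = (0.65)(0.55) − (-0.30)(-0.20) = 0.2975
  C_12 = −[(-0.25)(0.55) − (-0.30)(-0.10)] = 0.1675
  C_13 = (-0.25)(-0.20) − (0.65)(-0.10) = 0.1150
  C_21 = −[(0.00)(0.55) − (-0.15)(-0.20)] = 0.0300
  C_22 = (0.95)(0.55) − (-0.15)(-0.10) = 0.5075
  C_23 = −[(0.95)(-0.20) − (0.00)(-0.10)] = 0.1900
  C_31 = (0.00)(-0.30) − (-0.15)(0.65) = 0.0975
  C_32 = −[(0.95)(-0.30) − (-0.15)(-0.25)] = 0.3225
  C_33 = (0.95)(0.65) − (0.00)(-0.25) = 0.6175
det(I−A) = Σ_j (I−A)_1j·C_1j = (0.95)(0.2975) + (0.00)(0.1675) + (-0.15)(0.1150) = 0.265375
adj(I−A) = Cᵀ =
  [ 0.2975   0.0300   0.0975]
  [ 0.1675   0.5075   0.3225]
  [ 0.1150   0.1900   0.6175]
(I − A)⁻¹ = adj(I−A) / det(I−A) ≈
  [   1.1211     0.1130     0.3674]
  [   0.6312     1.9124     1.2153]
  [   0.4333     0.7160     2.3269]
x = (I − A)⁻¹ d = adj(I−A)·d / det(I−A), with det(I−A) = 0.265375:
  x_T = (0.2975·500 + 0.0300·1325 + 0.0975·775) / 0.265375 = 264.0625 / 0.265375 ≈ 995.05
  x_E = (0.1675·500 + 0.5075·1325 + 0.3225·775) / 0.265375 = 1006.125 / 0.265375 ≈ 3791.33
  x_C = (0.1150·500 + 0.1900·1325 + 0.6175·775) / 0.265375 = 787.8125 / 0.265375 ≈ 2968.68

x_T = 995.05, x_E = 3791.33, x_C = 2968.68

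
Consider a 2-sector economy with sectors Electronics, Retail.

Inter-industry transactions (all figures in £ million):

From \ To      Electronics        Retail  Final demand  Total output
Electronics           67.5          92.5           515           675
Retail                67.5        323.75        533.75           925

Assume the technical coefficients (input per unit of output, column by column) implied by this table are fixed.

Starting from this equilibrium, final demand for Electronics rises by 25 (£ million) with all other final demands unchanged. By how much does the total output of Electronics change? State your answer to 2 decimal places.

Δx_1 = 28.26

Technical coefficients a_ij = z_ij / X_j:
  a_11 = 67.5/675 = 0.10, a_21 = 67.5/675 = 0.10
  a_12 = 92.5/925 = 0.10, a_22 = 323.75/925 = 0.35
I − A =
  [   0.90    -0.10]
  [  -0.10     0.65]
det(I−A) = (0.90)(0.65) − (-0.10)(-0.10) = 0.5750
adj(I−A) = [[0.65, 0.10], [0.10, 0.90]]
(I − A)⁻¹ = adj(I−A) / det(I−A) ≈
  [   1.1304     0.1739]
  [   0.1739     1.5652]
Δx = (I − A)⁻¹ Δd with Δd having +25 in the Electronics component and 0 elsewhere.
So Δx_1 = L_11 · (+25), where L_11 = adj(I−A)_11 / det(I−A) = 0.65 / 0.5750.
Δx_1 = 0.65 × (+25) / 0.5750 = 16.25 / 0.5750 ≈ 28.26.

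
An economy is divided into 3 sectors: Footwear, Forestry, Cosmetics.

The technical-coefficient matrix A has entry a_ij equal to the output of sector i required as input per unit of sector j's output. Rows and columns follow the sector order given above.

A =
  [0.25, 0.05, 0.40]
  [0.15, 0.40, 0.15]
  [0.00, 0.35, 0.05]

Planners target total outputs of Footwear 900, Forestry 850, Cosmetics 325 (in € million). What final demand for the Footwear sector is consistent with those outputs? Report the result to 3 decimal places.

d_1 = 502.500

I − A =
  [   0.75    -0.05    -0.40]
  [  -0.15     0.60    -0.15]
  [   0.00    -0.35     0.95]
d = (I − A) x:
  d_1 = (+0.75)·900 + (-0.05)·850 + (-0.40)·325 = 502.500
  d_2 = (-0.15)·900 + (+0.60)·850 + (-0.15)·325 = 326.250
  d_3 = (+0.00)·900 + (-0.35)·850 + (+0.95)·325 = 11.250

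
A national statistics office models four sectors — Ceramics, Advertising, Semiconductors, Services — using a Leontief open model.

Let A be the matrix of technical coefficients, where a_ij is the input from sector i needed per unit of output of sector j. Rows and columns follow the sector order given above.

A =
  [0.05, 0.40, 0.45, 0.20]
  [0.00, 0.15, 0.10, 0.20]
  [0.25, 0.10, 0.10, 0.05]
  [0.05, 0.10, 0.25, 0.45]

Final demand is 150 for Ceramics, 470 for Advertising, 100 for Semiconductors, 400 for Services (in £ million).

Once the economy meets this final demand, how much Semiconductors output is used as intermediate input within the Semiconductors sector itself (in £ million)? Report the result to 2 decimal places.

I − A =
  [   0.95    -0.40    -0.45    -0.20]
  [   0.00     0.85    -0.10    -0.20]
  [  -0.25    -0.10     0.90    -0.05]
  [  -0.05    -0.10    -0.25     0.55]
Compute the cofactors C_ij = (−1)^(i+j)·(3×3 minor ij) of I−A; the adjugate is their transpose:
adj(I−A) = Cᵀ =
  [ 0.381125   0.243000   0.287875   0.253125]
  [ 0.035500   0.373875   0.103250   0.158250]
  [ 0.115000   0.117000   0.412625   0.121875]
  [ 0.093375   0.143250   0.232500   0.611625]
det(I−A) = Σ_j (I−A)_1j·C_1j = (0.95)(0.381125) + (-0.40)(0.035500) + (-0.45)(0.115000) + (-0.20)(0.093375) = 0.27744375
(I − A)⁻¹ = adj(I−A) / det(I−A) ≈
  [   1.3737     0.8759     1.0376     0.9123]
  [   0.1280     1.3476     0.3721     0.5704]
  [   0.4145     0.4217     1.4872     0.4393]
  [   0.3366     0.5163     0.8380     2.2045]
First solve x = (I − A)⁻¹ d = adj(I−A)·d / det(I−A); in particular x_3 = (0.115000·150 + 0.117000·470 + 0.412625·100 + 0.121875·400) / 0.27744375 = 162.2525 / 0.27744375 ≈ 584.8122.
Intermediate flow from 3 to 3: z_33 = a_33 · x_3 = 0.10 × 162.2525 / 0.27744375 = 16.22525 / 0.27744375 ≈ 58.48.

z_33 = 58.48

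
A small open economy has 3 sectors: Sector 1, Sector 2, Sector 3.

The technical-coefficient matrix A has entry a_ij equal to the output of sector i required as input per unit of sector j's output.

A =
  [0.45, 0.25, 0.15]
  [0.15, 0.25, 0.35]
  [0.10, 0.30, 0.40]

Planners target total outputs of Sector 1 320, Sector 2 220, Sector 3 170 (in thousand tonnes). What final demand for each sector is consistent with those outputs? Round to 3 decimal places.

I − A =
  [   0.55    -0.25    -0.15]
  [  -0.15     0.75    -0.35]
  [  -0.10    -0.30     0.60]
d = (I − A) x:
  d_1 = (+0.55)·320 + (-0.25)·220 + (-0.15)·170 = 95.500
  d_2 = (-0.15)·320 + (+0.75)·220 + (-0.35)·170 = 57.500
  d_3 = (-0.10)·320 + (-0.30)·220 + (+0.60)·170 = 4.000

d_1 = 95.500, d_2 = 57.500, d_3 = 4.000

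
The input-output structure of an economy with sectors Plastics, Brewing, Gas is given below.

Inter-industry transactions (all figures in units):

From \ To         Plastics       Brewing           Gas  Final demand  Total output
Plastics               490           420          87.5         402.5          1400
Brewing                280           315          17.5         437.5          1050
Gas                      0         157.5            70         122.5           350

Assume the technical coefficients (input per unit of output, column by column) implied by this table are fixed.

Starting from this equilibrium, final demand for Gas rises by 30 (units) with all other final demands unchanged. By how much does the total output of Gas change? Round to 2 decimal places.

Technical coefficients a_ij = z_ij / X_j:
  a_11 = 490/1400 = 0.35, a_21 = 280/1400 = 0.20, a_31 = 0/1400 = 0.00
  a_12 = 420/1050 = 0.40, a_22 = 315/1050 = 0.30, a_32 = 157.5/1050 = 0.15
  a_13 = 87.5/350 = 0.25, a_23 = 17.5/350 = 0.05, a_33 = 70/350 = 0.20
I − A =
  [   0.65    -0.40    -0.25]
  [  -0.20     0.70    -0.05]
  [   0.00    -0.15     0.80]
Cofactors of I−A, C_ij = (−1)^(i+j)·(minor ij) (rows/columns in the sector order above):
  C_11 = (0.70)(0.80) − (-0.05)(-0.15) = 0.5525
  C_12 = −[(-0.20)(0.80) − (-0.05)(0.00)] = 0.1600
  C_13 = (-0.20)(-0.15) − (0.70)(0.00) = 0.0300
  C_21 = −[(-0.40)(0.80) − (-0.25)(-0.15)] = 0.3575
  C_22 = (0.65)(0.80) − (-0.25)(0.00) = 0.5200
  C_23 = −[(0.65)(-0.15) − (-0.40)(0.00)] = 0.0975
  C_31 = (-0.40)(-0.05) − (-0.25)(0.70) = 0.1950
  C_32 = −[(0.65)(-0.05) − (-0.25)(-0.20)] = 0.0825
  C_33 = (0.65)(0.70) − (-0.40)(-0.20) = 0.3750
det(I−A) = Σ_j (I−A)_1j·C_1j = (0.65)(0.5525) + (-0.40)(0.1600) + (-0.25)(0.0300) = 0.287625
adj(I−A) = Cᵀ =
  [ 0.5525   0.3575   0.1950]
  [ 0.1600   0.5200   0.0825]
  [ 0.0300   0.0975   0.3750]
(I − A)⁻¹ = adj(I−A) / det(I−A) ≈
  [   1.9209     1.2429     0.6780]
  [   0.5563     1.8079     0.2868]
  [   0.1043     0.3390     1.3038]
Δx = (I − A)⁻¹ Δd with Δd having +30 in the Gas component and 0 elsewhere.
So Δx_3 = L_33 · (+30), where L_33 = adj(I−A)_33 / det(I−A) = 0.3750 / 0.287625.
Δx_3 = 0.3750 × (+30) / 0.287625 = 11.25 / 0.287625 ≈ 39.11.

Δx_3 = 39.11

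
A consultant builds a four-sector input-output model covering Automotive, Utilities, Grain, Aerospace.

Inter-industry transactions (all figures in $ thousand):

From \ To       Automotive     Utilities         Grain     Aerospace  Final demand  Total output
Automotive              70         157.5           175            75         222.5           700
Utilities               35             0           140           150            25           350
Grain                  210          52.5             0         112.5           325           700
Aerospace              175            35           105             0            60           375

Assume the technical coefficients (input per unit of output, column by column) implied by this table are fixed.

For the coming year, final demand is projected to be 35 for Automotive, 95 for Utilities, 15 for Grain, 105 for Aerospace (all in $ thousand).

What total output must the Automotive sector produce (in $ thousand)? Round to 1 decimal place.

Technical coefficients a_ij = z_ij / X_j:
  a_11 = 70/700 = 0.10, a_21 = 35/700 = 0.05, a_31 = 210/700 = 0.30, a_41 = 175/700 = 0.25
  a_12 = 157.5/350 = 0.45, a_22 = 0/350 = 0.00, a_32 = 52.5/350 = 0.15, a_42 = 35/350 = 0.10
  a_13 = 175/700 = 0.25, a_23 = 140/700 = 0.20, a_33 = 0/700 = 0.00, a_43 = 105/700 = 0.15
  a_14 = 75/375 = 0.20, a_24 = 150/375 = 0.40, a_34 = 112.5/375 = 0.30, a_44 = 0/375 = 0.00
I − A =
  [   0.90    -0.45    -0.25    -0.20]
  [  -0.05     1.00    -0.20    -0.40]
  [  -0.30    -0.15     1.00    -0.30]
  [  -0.25    -0.10    -0.15     1.00]
Compute the cofactors C_ij = (−1)^(i+j)·(3×3 minor ij) of I−A; the adjugate is their transpose:
adj(I−A) = Cᵀ =
  [ 0.870000   0.499250   0.391000   0.491000]
  [ 0.240750   0.706750   0.263000   0.409750]
  [ 0.387000   0.329250   0.745500   0.432750]
  [ 0.299625   0.244875   0.235875   0.746625]
det(I−A) = Σ_j (I−A)_1j·C_1j = (0.90)(0.870000) + (-0.45)(0.240750) + (-0.25)(0.387000) + (-0.20)(0.299625) = 0.5179875
(I − A)⁻¹ = adj(I−A) / det(I−A) ≈
  [   1.6796     0.9638     0.7548     0.9479]
  [   0.4648     1.3644     0.5077     0.7910]
  [   0.7471     0.6356     1.4392     0.8354]
  [   0.5784     0.4727     0.4554     1.4414]
x = (I − A)⁻¹ d = adj(I−A)·d / det(I−A), with det(I−A) = 0.5179875:
  x_1 = (0.870000·35 + 0.499250·95 + 0.391000·15 + 0.491000·105) / 0.5179875 = 135.29875 / 0.5179875 ≈ 261.2
  x_2 = (0.240750·35 + 0.706750·95 + 0.263000·15 + 0.409750·105) / 0.5179875 = 122.53625 / 0.5179875 ≈ 236.6
  x_3 = (0.387000·35 + 0.329250·95 + 0.745500·15 + 0.432750·105) / 0.5179875 = 101.445 / 0.5179875 ≈ 195.8
  x_4 = (0.299625·35 + 0.244875·95 + 0.235875·15 + 0.746625·105) / 0.5179875 = 115.68375 / 0.5179875 ≈ 223.3

x_1 = 261.2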